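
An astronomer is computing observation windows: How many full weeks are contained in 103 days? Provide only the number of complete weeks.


Total days: 103
Days per week: 7
Division: 103 / 7 = 14 remainder 5
Complete weeks: 14
Remaining days: 5

14


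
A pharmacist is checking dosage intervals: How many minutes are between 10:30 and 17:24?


Start time: 10:30 = 630 minutes from midnight
End time: 17:24 = 1044 minutes from midnight
Difference: 1044 - 630 = 414 minutes
That is 6 hours and 54 minutes

414


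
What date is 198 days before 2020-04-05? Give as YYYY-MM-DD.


Start: 2020-04-05
Subtracting 198 days
Days already passed in April: 5
After going back through April: 193 more days to subtract
March 2020: 31 days, 162 remaining
February 2020: 29 days, 133 remaining
January 2020: 31 days, 102 remaining
December 2019: 31 days, 71 remaining
Result: 2019-09-20

2019-09-20


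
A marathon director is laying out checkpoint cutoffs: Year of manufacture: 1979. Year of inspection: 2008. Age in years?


Birth year: 1979
Current year: 2008
Age = current year - birth year
Age = 2008 - 1979 = 29

29


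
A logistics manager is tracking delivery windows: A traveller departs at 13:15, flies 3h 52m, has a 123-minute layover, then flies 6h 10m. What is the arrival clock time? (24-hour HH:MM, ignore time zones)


Depart: 13:15
Leg 1: +232 min -> 17:07
Layover: +123 min -> 19:10
Leg 2: +370 min -> 01:20
Total travel: 725 minutes = 12h 5m
Arrival: 01:20

01:20


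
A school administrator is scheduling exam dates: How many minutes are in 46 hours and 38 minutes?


Hours: 46
Minutes: 38
Convert hours to minutes: 46 x 60 = 2760
Add remaining minutes: 2760 + 38 = 2798

2798


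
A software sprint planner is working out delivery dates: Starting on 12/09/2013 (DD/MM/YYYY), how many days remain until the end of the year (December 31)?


Start: September 12, 2013
End: December 31, 2013
Days left in September: 18
October: 31
November: 30
December: 31
Sum of remaining months: 92
Total: 18 + 92 = 110

110


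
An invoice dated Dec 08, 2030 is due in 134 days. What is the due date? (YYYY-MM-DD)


Start: 2030-12-08
Adding 134 days
Days remaining in December: 23
After December: 111 days still to add
January 2031: 31 days, 80 remaining
February 2031: 28 days, 52 remaining
March 2031: 31 days, 21 remaining
April 2031 has 30 days, need 21
Result: 2031-04-21

2031-04-21


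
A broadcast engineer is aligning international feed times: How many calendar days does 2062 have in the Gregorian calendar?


Year: 2062
Check leap year rules:
Divisible by 4? No
2062 is not a leap year
Days: 365

365


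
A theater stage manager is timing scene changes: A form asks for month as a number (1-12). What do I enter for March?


Calendar month order:
2. February
3. March <--
4. April
March is month number 3

3


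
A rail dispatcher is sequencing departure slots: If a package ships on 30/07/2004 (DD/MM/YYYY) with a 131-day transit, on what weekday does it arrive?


Start: 2004-07-30 (Friday)
Step 1 - find target date: add 131 days
  2004-07-30 + 131 days = 2004-12-08
Step 2 - day of week:
  131 mod 7 = 5
  Friday + 5 days -> Wednesday
Result: Wednesday (2004-12-08)

Wednesday


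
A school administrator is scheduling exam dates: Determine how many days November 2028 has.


Month: November
Year: 2028
November is a 30-day month
Total: 30 days

30


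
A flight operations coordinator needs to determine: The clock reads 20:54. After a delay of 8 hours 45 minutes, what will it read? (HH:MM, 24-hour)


Start time: 20:54
Adding: 8 hours 45 minutes
Minutes: 54 + 45 = 99
Minute overflow: 99 >= 60, so carry 1 hour, minutes = 39
Hours: 20 + 8 + 1 = 29
Hour wraparound: 29 mod 24 = 5
Result: 05:39

05:39


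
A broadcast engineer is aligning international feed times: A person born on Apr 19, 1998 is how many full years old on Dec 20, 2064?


Birth: 1998-04-19
Reference: 2064-12-20
Year difference: 2064 - 1998 = 66
Has birthday (04-19) occurred by 12-20? Yes
Age in full years: 66

66


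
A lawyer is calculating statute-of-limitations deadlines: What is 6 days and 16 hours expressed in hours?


Days: 6
Extra hours: 16
Hours per day: 24
Days to hours: 6 x 24 = 144
Total: 144 + 16 = 160

160


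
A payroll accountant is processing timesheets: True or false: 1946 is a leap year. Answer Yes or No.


Year: 1946
Divisible by 4? 1946 / 4 = 486.5 -> No
Not divisible by 4, so NOT a leap year

No


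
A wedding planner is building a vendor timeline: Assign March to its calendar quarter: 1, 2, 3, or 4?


Month: March (month 3)
Q1: January-March (months 1-3)
Q2: April-June (months 4-6)
Q3: July-September (months 7-9)
Q4: October-December (months 10-12)
Month 3 falls in Q1

1


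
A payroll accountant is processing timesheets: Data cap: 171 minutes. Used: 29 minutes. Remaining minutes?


Total budget: 171 minutes
Time used: 29 minutes
Remaining: 171 - 29 = 142 minutes
Percent used: 17.0%
Percent remaining: 83.0%

142


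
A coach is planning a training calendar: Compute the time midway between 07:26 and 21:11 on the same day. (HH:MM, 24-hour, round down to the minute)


Start time: 07:26 = 446 minutes from midnight
End time: 21:11 = 1271 minutes from midnight
Sum: 446 + 1271 = 1717
Midpoint: 1717 / 2 = 858 minutes
Convert: 858 / 60 = 14 hours, 18 minutes
Result: 14:18

14:18


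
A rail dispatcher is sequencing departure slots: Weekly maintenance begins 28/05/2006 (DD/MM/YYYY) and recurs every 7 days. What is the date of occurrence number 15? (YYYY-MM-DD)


First occurrence: 2006-05-28 (occurrence 1)
Each occurrence is 7 days after the previous.
Occurrence 15 is 14 weeks after the first.
14 weeks = 98 days
2006-05-28 + 98 days = 2006-09-03

2006-09-03


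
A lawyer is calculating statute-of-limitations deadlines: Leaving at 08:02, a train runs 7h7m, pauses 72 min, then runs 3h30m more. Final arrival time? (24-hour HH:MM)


Depart: 08:02
Leg 1: +427 min -> 15:09
Layover: +72 min -> 16:21
Leg 2: +210 min -> 19:51
Total travel: 709 minutes = 11h 49m
Arrival: 19:51

19:51


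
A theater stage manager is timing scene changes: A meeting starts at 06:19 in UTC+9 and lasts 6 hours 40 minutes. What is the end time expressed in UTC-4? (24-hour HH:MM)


Start: 06:19 in UTC+9
Step 1 - add duration:
  minutes: 19 + 40 = 59
  hours: 6 + 6 + 0 = 12
  end in UTC+9: 12:59
Step 2 - convert UTC+9 -> UTC-4:
  offset difference: -4 - (9) = -13 hours
  12 + (-13) = -1 -> mod 24 = 23
Result: 23:59 in UTC-4

23:59


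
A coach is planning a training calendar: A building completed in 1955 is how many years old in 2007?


Birth year: 1955
Current year: 2007
Age = current year - birth year
Age = 2007 - 1955 = 52

52


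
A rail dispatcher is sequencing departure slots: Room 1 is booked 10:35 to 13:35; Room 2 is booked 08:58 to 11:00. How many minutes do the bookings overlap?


Interval A: [635, 815] minutes from midnight
Interval B: [538, 660] minutes from midnight
Overlap start = max(635, 538) = 635
Overlap end = min(815, 660) = 660
Overlap = 660 - 635 = 25 minutes

25


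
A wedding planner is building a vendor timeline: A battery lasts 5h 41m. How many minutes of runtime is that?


Hours: 5
Extra minutes: 41
Minutes per hour: 60
Hours to minutes: 5 x 60 = 300
Total: 300 + 41 = 341

341


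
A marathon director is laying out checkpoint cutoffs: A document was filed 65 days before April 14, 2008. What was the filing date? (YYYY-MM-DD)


Start: 2008-04-14
Subtracting 65 days
Days already passed in April: 14
After going back through April: 51 more days to subtract
March 2008: 31 days, 20 remaining
February 2008 has 29 days, need 20
Result: 2008-02-09

2008-02-09


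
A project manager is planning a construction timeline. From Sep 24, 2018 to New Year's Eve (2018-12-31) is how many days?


Start: September 24, 2018
End: December 31, 2018
Days left in September: 6
October: 31
November: 30
December: 31
Sum of remaining months: 92
Total: 6 + 92 = 98

98


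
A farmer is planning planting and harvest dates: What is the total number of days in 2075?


Year: 2075
Check leap year rules:
Divisible by 4? No
2075 is not a leap year
Days: 365

365


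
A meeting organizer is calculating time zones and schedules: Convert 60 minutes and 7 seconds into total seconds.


Minutes: 60
Seconds: 7
Convert minutes to seconds: 60 x 60 = 3600
Add remaining seconds: 3600 + 7 = 3607

3607


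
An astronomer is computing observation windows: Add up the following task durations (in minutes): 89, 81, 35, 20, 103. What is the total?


Durations: 89, 81, 35, 20, 103
Running sum: 89
+ 81 = 170
+ 35 = 205
+ 20 = 225
+ 103 = 328
Total duration: 328 minutes
That is 5 hours and 28 minutes

328


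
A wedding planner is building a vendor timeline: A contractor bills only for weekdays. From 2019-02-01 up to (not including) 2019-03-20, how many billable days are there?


Start: 2019-02-01 (Friday)
End (exclusive): 2019-03-20 (Wednesday)
Total calendar days: 47
Full weeks: 47 // 7 = 6 -> 30 weekdays
Remaining 5 days starting on Friday:
  Fri(w), Sat(-), Sun(-), Mon(w), Tue(w) -> 3 weekdays
Total business days: 30 + 3 = 33

33


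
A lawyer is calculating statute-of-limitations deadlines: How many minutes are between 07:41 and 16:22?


Start time: 07:41 = 461 minutes from midnight
End time: 16:22 = 982 minutes from midnight
Difference: 982 - 461 = 521 minutes
That is 8 hours and 41 minutes

521


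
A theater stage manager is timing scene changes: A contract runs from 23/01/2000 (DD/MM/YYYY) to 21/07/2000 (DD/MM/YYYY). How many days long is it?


Start date: 2000-01-23
End date: 2000-07-21
Jan 2000: +9 days
Feb 2000: +29 days
Mar 2000: +31 days
... (4 more months)
Total: 180 days

180


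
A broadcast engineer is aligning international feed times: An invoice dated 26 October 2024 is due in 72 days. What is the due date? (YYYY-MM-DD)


Start: 2024-10-26
Adding 72 days
Days remaining in October: 5
After October: 67 days still to add
November 2024: 30 days, 37 remaining
December 2024: 31 days, 6 remaining
January 2025 has 31 days, need 6
Result: 2025-01-06

2025-01-06


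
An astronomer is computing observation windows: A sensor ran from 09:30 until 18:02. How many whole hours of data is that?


Start: 09:30
End: 18:02
Hour difference: 18 - 9 = 9 hours
Minute difference: 2 - 30 = -28 minutes
Total minutes: 512
Complete hours: 512 / 60 = 8 (remainder 32)

8


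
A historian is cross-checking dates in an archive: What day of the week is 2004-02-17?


Date: 2004-02-17
January 1, 2004 is a Thursday
Day of year: 48
Offset from Jan 1: 47 days
47 mod 7 = 5
Result: Tuesday

Tuesday


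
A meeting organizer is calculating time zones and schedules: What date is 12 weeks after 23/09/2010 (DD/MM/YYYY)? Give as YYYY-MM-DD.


Start: 2010-09-23
Weeks to add: 12
Convert to days: 12 x 7 = 84 days
Add 84 days to 2010-09-23
Result: 2010-12-16

2010-12-16


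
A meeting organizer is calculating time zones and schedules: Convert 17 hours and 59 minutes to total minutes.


Hours: 17
Minutes: 59
Convert hours to minutes: 17 x 60 = 1020
Add remaining minutes: 1020 + 59 = 1079

1079


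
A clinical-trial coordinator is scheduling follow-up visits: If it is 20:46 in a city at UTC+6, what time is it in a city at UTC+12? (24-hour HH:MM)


Local time: 20:46 at UTC+6 (offset 6h)
Target zone: UTC+12 (offset 12h)
Difference: 12 - (6) = 6 hours
Calculation: 20 + (6) = 26
Wraparound: (26) mod 24 = 2
Result: 02:46

02:46


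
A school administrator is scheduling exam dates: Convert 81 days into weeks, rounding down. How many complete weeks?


Total days: 81
Days per week: 7
Division: 81 / 7 = 11 remainder 4
Complete weeks: 11
Remaining days: 4

11


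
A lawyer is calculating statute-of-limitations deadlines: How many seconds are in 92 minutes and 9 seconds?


Minutes: 92
Extra seconds: 9
Seconds per minute: 60
Minutes to seconds: 92 x 60 = 5520
Total: 5520 + 9 = 5529

5529


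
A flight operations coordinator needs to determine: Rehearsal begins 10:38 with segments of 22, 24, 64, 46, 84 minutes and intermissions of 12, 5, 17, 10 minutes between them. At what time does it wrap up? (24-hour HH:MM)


Start: 10:38 = 638 min from midnight
  after task 1 (22 min): 11:00
  after break (12 min): 11:12
  after task 2 (24 min): 11:36
  after break (5 min): 11:41
  after task 3 (64 min): 12:45
  after break (17 min): 13:02
  after task 4 (46 min): 13:48
  after break (10 min): 13:58
  after task 5 (84 min): 15:22
Total elapsed: 284 minutes
End time: 15:22

15:22


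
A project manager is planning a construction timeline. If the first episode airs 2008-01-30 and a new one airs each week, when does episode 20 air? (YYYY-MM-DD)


First occurrence: 2008-01-30 (occurrence 1)
Each occurrence is 7 days after the previous.
Occurrence 20 is 19 weeks after the first.
19 weeks = 133 days
2008-01-30 + 133 days = 2008-06-11

2008-06-11


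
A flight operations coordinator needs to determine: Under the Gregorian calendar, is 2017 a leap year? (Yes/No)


Year: 2017
Divisible by 4? 2017 / 4 = 504.25 -> No
Not divisible by 4, so NOT a leap year

No


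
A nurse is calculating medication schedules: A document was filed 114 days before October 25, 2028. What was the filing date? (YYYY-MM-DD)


Start: 2028-10-25
Subtracting 114 days
Days already passed in October: 25
After going back through October: 89 more days to subtract
September 2028: 30 days, 59 remaining
August 2028: 31 days, 28 remaining
July 2028 has 31 days, need 28
Result: 2028-07-03

2028-07-03


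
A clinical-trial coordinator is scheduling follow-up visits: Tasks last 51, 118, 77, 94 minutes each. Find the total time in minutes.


Durations: 51, 118, 77, 94
Running sum: 51
+ 118 = 169
+ 77 = 246
+ 94 = 340
Total duration: 340 minutes
That is 5 hours and 40 minutes

340


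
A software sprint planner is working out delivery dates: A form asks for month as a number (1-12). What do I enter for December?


Calendar month order:
11. November
12. December <--
December is month number 12

12


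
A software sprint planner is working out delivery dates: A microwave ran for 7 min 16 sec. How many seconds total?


Minutes: 7
Extra seconds: 16
Seconds per minute: 60
Minutes to seconds: 7 x 60 = 420
Total: 420 + 16 = 436

436


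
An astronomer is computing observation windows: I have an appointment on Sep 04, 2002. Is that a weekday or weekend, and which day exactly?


Date: 2002-09-04
January 1, 2002 is a Tuesday
Day of year: 247
Offset from Jan 1: 246 days
246 mod 7 = 1
Result: Wednesday

Wednesday


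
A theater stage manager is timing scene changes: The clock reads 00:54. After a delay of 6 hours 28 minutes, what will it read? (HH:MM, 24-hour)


Start time: 00:54
Adding: 6 hours 28 minutes
Minutes: 54 + 28 = 82
Minute overflow: 82 >= 60, so carry 1 hour, minutes = 22
Hours: 0 + 6 + 1 = 7
Result: 07:22

07:22


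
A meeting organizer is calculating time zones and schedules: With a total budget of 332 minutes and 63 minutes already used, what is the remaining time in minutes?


Total budget: 332 minutes
Time used: 63 minutes
Remaining: 332 - 63 = 269 minutes
Percent used: 19.0%
Percent remaining: 81.0%

269


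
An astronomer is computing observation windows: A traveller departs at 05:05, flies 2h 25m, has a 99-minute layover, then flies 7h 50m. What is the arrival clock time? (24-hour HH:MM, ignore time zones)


Depart: 05:05
Leg 1: +145 min -> 07:30
Layover: +99 min -> 09:09
Leg 2: +470 min -> 16:59
Total travel: 714 minutes = 11h 54m
Arrival: 16:59

16:59


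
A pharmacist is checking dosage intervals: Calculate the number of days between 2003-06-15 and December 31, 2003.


Start: June 15, 2003
End: December 31, 2003
Days left in June: 15
July: 31
August: 31
September: 30
October: 31
... plus remaining months
Sum of remaining months: 184
Total: 15 + 184 = 199

199


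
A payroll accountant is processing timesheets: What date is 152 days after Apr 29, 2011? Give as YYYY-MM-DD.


Start: 2011-04-29
Adding 152 days
Days remaining in April: 1
After April: 151 days still to add
May 2011: 31 days, 120 remaining
June 2011: 30 days, 90 remaining
July 2011: 31 days, 59 remaining
August 2011: 31 days, 28 remaining
Result: 2011-09-28

2011-09-28


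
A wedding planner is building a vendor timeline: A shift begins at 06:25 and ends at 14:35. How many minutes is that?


Start time: 06:25 = 385 minutes from midnight
End time: 14:35 = 875 minutes from midnight
Difference: 875 - 385 = 490 minutes
That is 8 hours and 10 minutes

490


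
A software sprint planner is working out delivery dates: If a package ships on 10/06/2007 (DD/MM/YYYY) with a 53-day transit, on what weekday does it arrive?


Start: 2007-06-10 (Sunday)
Step 1 - find target date: add 53 days
  2007-06-10 + 53 days = 2007-08-02
Step 2 - day of week:
  53 mod 7 = 4
  Sunday + 4 days -> Thursday
Result: Thursday (2007-08-02)

Thursday


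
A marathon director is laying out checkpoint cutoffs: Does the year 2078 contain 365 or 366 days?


Year: 2078
Check leap year rules:
Divisible by 4? No
2078 is not a leap year
Days: 365

365


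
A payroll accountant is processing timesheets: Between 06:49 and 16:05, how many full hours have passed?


Start: 06:49
End: 16:05
Hour difference: 16 - 6 = 10 hours
Minute difference: 5 - 49 = -44 minutes
Total minutes: 556
Complete hours: 556 / 60 = 9 (remainder 16)

9


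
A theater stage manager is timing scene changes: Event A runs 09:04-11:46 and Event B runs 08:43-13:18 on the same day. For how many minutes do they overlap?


Interval A: [544, 706] minutes from midnight
Interval B: [523, 798] minutes from midnight
Overlap start = max(544, 523) = 544
Overlap end = min(706, 798) = 706
Overlap = 706 - 544 = 162 minutes

162


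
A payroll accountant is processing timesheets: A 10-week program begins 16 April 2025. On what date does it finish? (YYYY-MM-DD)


Start: 2025-04-16
Weeks to add: 10
Convert to days: 10 x 7 = 70 days
Add 70 days to 2025-04-16
Result: 2025-06-25

2025-06-25


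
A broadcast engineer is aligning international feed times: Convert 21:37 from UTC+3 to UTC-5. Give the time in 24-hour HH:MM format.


Local time: 21:37 at UTC+3 (offset 3h)
Target zone: UTC-5 (offset -5h)
Difference: -5 - (3) = -8 hours
Calculation: 21 + (-8) = 13
Result: 13:37

13:37


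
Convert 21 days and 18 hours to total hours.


Days: 21
Extra hours: 18
Hours per day: 24
Days to hours: 21 x 24 = 504
Total: 504 + 18 = 522

522


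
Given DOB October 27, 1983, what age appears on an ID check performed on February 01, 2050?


Birth: 1983-10-27
Reference: 2050-02-01
Year difference: 2050 - 1983 = 67
Has birthday (10-27) occurred by 02-01? No
Birthday not yet reached this year -> subtract 1
Age in full years: 66

66


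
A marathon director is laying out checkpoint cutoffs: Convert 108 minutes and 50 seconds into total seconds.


Minutes: 108
Seconds: 50
Convert minutes to seconds: 108 x 60 = 6480
Add remaining seconds: 6480 + 50 = 6530

6530


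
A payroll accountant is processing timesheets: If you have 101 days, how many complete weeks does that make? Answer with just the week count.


Total days: 101
Days per week: 7
Division: 101 / 7 = 14 remainder 3
Complete weeks: 14
Remaining days: 3

14


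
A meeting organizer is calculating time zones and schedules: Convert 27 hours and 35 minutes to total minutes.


Hours: 27
Minutes: 35
Convert hours to minutes: 27 x 60 = 1620
Add remaining minutes: 1620 + 35 = 1655

1655


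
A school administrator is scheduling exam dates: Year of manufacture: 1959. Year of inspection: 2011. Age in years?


Birth year: 1959
Current year: 2011
Age = current year - birth year
Age = 2011 - 1959 = 52

52


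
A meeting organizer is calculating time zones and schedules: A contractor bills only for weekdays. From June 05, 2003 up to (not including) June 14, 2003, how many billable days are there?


Start: 2003-06-05 (Thursday)
End (exclusive): 2003-06-14 (Saturday)
Total calendar days: 9
Full weeks: 9 // 7 = 1 -> 5 weekdays
Remaining 2 days starting on Thursday:
  Thu(w), Fri(w) -> 2 weekdays
Total business days: 5 + 2 = 7

7


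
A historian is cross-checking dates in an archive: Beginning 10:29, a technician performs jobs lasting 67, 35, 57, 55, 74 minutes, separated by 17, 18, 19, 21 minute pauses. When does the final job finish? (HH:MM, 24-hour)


Start: 10:29 = 629 min from midnight
  after task 1 (67 min): 11:36
  after break (17 min): 11:53
  after task 2 (35 min): 12:28
  after break (18 min): 12:46
  after task 3 (57 min): 13:43
  after break (19 min): 14:02
  after task 4 (55 min): 14:57
  after break (21 min): 15:18
  after task 5 (74 min): 16:32
Total elapsed: 363 minutes
End time: 16:32

16:32


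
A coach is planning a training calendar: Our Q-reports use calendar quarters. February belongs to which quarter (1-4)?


Month: February (month 2)
Q1: January-March (months 1-3)
Q2: April-June (months 4-6)
Q3: July-September (months 7-9)
Q4: October-December (months 10-12)
Month 2 falls in Q1

1


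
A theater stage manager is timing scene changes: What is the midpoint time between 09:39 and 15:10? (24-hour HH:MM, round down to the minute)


Start time: 09:39 = 579 minutes from midnight
End time: 15:10 = 910 minutes from midnight
Sum: 579 + 910 = 1489
Midpoint: 1489 / 2 = 744 minutes
Convert: 744 / 60 = 12 hours, 24 minutes
Result: 12:24

12:24


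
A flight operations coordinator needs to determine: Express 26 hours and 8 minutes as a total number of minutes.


Hours: 26
Extra minutes: 8
Minutes per hour: 60
Hours to minutes: 26 x 60 = 1560
Total: 1560 + 8 = 1568

1568


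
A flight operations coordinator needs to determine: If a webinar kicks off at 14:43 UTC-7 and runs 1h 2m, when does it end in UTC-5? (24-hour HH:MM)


Start: 14:43 in UTC-7
Step 1 - add duration:
  minutes: 43 + 2 = 45
  hours: 14 + 1 + 0 = 15
  end in UTC-7: 15:45
Step 2 - convert UTC-7 -> UTC-5:
  offset difference: -5 - (-7) = 2 hours
  15 + (2) = 17 -> mod 24 = 17
Result: 17:45 in UTC-5

17:45


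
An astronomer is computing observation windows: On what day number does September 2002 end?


Month: September
Year: 2002
September is a 30-day month
Total: 30 days

30


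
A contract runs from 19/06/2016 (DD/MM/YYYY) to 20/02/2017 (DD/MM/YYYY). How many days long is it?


Start date: 2016-06-19
End date: 2017-02-20
Jun 2016: +12 days
Jul 2016: +31 days
Aug 2016: +31 days
... (6 more months)
Total: 246 days

246


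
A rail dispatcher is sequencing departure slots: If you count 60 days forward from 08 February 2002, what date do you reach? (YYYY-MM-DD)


Start: 2002-02-08
Adding 60 days
Days remaining in February: 20
After February: 40 days still to add
March 2002: 31 days, 9 remaining
April 2002 has 30 days, need 9
Result: 2002-04-09

2002-04-09


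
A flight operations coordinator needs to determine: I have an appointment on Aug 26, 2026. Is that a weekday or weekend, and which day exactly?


Date: 2026-08-26
January 1, 2026 is a Thursday
Day of year: 238
Offset from Jan 1: 237 days
237 mod 7 = 6
Result: Wednesday

Wednesday


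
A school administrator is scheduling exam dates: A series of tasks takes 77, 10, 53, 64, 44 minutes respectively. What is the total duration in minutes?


Durations: 77, 10, 53, 64, 44
Running sum: 77
+ 10 = 87
+ 53 = 140
+ 64 = 204
+ 44 = 248
Total duration: 248 minutes
That is 4 hours and 8 minutes

248


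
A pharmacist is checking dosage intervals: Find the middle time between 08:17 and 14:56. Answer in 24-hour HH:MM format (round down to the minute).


Start time: 08:17 = 497 minutes from midnight
End time: 14:56 = 896 minutes from midnight
Sum: 497 + 896 = 1393
Midpoint: 1393 / 2 = 696 minutes
Convert: 696 / 60 = 11 hours, 36 minutes
Result: 11:36

11:36


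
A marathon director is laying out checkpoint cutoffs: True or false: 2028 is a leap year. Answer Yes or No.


Year: 2028
Divisible by 4? 2028 / 4 = 507.0 -> Yes
Divisible by 100? 2028 / 100 = 20.28 -> No
Divisible by 4 but not 100, so it IS a leap year

Yes


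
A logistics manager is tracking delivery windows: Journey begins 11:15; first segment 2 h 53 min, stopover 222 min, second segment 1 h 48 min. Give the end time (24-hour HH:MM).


Depart: 11:15
Leg 1: +173 min -> 14:08
Layover: +222 min -> 17:50
Leg 2: +108 min -> 19:38
Total travel: 503 minutes = 8h 23m
Arrival: 19:38

19:38


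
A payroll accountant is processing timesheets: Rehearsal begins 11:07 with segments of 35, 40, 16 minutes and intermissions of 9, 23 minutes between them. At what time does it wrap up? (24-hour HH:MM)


Start: 11:07 = 667 min from midnight
  after task 1 (35 min): 11:42
  after break (9 min): 11:51
  after task 2 (40 min): 12:31
  after break (23 min): 12:54
  after task 3 (16 min): 13:10
Total elapsed: 123 minutes
End time: 13:10

13:10


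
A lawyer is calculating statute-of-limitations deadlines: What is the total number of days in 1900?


Year: 1900
Check leap year rules:
Divisible by 4? Yes
Divisible by 100? Yes
Divisible by 400? No
1900 is not a leap year
Days: 365

365


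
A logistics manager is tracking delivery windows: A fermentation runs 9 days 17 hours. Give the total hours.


Days: 9
Extra hours: 17
Hours per day: 24
Days to hours: 9 x 24 = 216
Total: 216 + 17 = 233

233


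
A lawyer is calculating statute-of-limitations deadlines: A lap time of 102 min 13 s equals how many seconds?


Minutes: 102
Seconds: 13
Convert minutes to seconds: 102 x 60 = 6120
Add remaining seconds: 6120 + 13 = 6133

6133


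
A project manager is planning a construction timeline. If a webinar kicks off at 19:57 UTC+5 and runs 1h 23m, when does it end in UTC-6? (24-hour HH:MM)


Start: 19:57 in UTC+5
Step 1 - add duration:
  minutes: 57 + 23 = 80 (carry 1h)
  hours: 19 + 1 + 1 = 21
  end in UTC+5: 21:20
Step 2 - convert UTC+5 -> UTC-6:
  offset difference: -6 - (5) = -11 hours
  21 + (-11) = 10 -> mod 24 = 10
Result: 10:20 in UTC-6

10:20


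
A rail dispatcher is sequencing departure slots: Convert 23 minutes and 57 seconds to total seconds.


Minutes: 23
Extra seconds: 57
Seconds per minute: 60
Minutes to seconds: 23 x 60 = 1380
Total: 1380 + 57 = 1437

1437


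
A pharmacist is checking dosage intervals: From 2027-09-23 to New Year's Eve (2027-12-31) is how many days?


Start: September 23, 2027
End: December 31, 2027
Days left in September: 7
October: 31
November: 30
December: 31
Sum of remaining months: 92
Total: 7 + 92 = 99

99


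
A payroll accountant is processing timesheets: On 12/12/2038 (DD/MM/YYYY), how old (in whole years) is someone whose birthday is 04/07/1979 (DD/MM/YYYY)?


Birth: 1979-07-04
Reference: 2038-12-12
Year difference: 2038 - 1979 = 59
Has birthday (07-04) occurred by 12-12? Yes
Age in full years: 59

59


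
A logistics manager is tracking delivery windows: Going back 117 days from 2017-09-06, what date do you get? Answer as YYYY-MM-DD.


Start: 2017-09-06
Subtracting 117 days
Days already passed in September: 6
After going back through September: 111 more days to subtract
August 2017: 31 days, 80 remaining
July 2017: 31 days, 49 remaining
June 2017: 30 days, 19 remaining
May 2017 has 31 days, need 19
Result: 2017-05-12

2017-05-12


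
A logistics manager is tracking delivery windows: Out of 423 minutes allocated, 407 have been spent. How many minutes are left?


Total budget: 423 minutes
Time used: 407 minutes
Remaining: 423 - 407 = 16 minutes
Percent used: 96.2%
Percent remaining: 3.8%

16


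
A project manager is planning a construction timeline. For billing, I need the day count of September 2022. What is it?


Month: September
Year: 2022
September is a 30-day month
Total: 30 days

30


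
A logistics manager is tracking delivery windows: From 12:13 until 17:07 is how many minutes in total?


Start time: 12:13 = 733 minutes from midnight
End time: 17:07 = 1027 minutes from midnight
Difference: 1027 - 733 = 294 minutes
That is 4 hours and 54 minutes

294


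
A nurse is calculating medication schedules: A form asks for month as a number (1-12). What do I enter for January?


Calendar month order:
1. January <--
2. February
January is month number 1

1


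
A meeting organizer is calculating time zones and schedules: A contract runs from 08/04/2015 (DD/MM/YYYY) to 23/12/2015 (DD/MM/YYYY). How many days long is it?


Start date: 2015-04-08
End date: 2015-12-23
Apr 2015: +23 days
May 2015: +31 days
Jun 2015: +30 days
... (6 more months)
Total: 259 days

259


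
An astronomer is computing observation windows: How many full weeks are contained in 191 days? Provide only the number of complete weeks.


Total days: 191
Days per week: 7
Division: 191 / 7 = 27 remainder 2
Complete weeks: 27
Remaining days: 2

27


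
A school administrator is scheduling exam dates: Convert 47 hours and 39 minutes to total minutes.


Hours: 47
Minutes: 39
Convert hours to minutes: 47 x 60 = 2820
Add remaining minutes: 2820 + 39 = 2859

2859


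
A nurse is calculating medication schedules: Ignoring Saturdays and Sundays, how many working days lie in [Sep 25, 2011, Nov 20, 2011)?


Start: 2011-09-25 (Sunday)
End (exclusive): 2011-11-20 (Sunday)
Total calendar days: 56
Full weeks: 56 // 7 = 8 -> 40 weekdays
Remaining 0 days starting on Sunday:
Total business days: 40 + 0 = 40

40


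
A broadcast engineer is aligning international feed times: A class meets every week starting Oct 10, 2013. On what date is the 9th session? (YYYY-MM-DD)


First occurrence: 2013-10-10 (occurrence 1)
Each occurrence is 7 days after the previous.
Occurrence 9 is 8 weeks after the first.
8 weeks = 56 days
2013-10-10 + 56 days = 2013-12-05

2013-12-05


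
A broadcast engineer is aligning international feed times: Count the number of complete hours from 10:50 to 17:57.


Start: 10:50
End: 17:57
Hour difference: 17 - 10 = 7 hours
Minute difference: 57 - 50 = 7 minutes
Total minutes: 427
Complete hours: 427 / 60 = 7 (remainder 7)

7


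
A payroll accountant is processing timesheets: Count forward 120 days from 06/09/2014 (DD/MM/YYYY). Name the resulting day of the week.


Start: 2014-09-06 (Saturday)
Step 1 - find target date: add 120 days
  2014-09-06 + 120 days = 2015-01-04
Step 2 - day of week:
  120 mod 7 = 1
  Saturday + 1 days -> Sunday
Result: Sunday (2015-01-04)

Sunday


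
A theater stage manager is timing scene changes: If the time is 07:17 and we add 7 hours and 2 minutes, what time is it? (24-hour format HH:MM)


Start time: 07:17
Adding: 7 hours 2 minutes
Minutes: 17 + 2 = 19
Hours: 7 + 7 + 0 = 14
Result: 14:19

14:19


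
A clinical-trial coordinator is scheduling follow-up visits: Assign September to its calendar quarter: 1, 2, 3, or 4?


Month: September (month 9)
Q1: January-March (months 1-3)
Q2: April-June (months 4-6)
Q3: July-September (months 7-9)
Q4: October-December (months 10-12)
Month 9 falls in Q3

3


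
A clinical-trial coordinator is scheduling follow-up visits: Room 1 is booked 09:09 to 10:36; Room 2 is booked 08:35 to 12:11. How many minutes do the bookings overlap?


Interval A: [549, 636] minutes from midnight
Interval B: [515, 731] minutes from midnight
Overlap start = max(549, 515) = 549
Overlap end = min(636, 731) = 636
Overlap = 636 - 549 = 87 minutes

87


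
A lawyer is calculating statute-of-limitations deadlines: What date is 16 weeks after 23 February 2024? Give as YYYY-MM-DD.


Start: 2024-02-23
Weeks to add: 16
Convert to days: 16 x 7 = 112 days
Add 112 days to 2024-02-23
Result: 2024-06-14

2024-06-14


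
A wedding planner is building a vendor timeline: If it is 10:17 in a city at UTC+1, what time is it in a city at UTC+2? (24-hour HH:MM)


Local time: 10:17 at UTC+1 (offset 1h)
Target zone: UTC+2 (offset 2h)
Difference: 2 - (1) = 1 hours
Calculation: 10 + (1) = 11
Result: 11:17

11:17


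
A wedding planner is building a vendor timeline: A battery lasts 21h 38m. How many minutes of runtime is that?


Hours: 21
Extra minutes: 38
Minutes per hour: 60
Hours to minutes: 21 x 60 = 1260
Total: 1260 + 38 = 1298

1298


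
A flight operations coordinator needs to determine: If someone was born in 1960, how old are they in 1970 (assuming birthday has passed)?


Birth year: 1960
Current year: 1970
Age = current year - birth year
Age = 1970 - 1960 = 10

10


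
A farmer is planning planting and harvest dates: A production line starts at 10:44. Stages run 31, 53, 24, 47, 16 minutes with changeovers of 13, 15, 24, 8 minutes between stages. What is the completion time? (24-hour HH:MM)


Start: 10:44 = 644 min from midnight
  after task 1 (31 min): 11:15
  after break (13 min): 11:28
  after task 2 (53 min): 12:21
  after break (15 min): 12:36
  after task 3 (24 min): 13:00
  after break (24 min): 13:24
  after task 4 (47 min): 14:11
  after break (8 min): 14:19
  after task 5 (16 min): 14:35
Total elapsed: 231 minutes
End time: 14:35

14:35


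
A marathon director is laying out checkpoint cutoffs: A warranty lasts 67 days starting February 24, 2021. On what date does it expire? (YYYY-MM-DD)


Start: 2021-02-24
Adding 67 days
Days remaining in February: 4
After February: 63 days still to add
March 2021: 31 days, 32 remaining
April 2021: 30 days, 2 remaining
May 2021 has 31 days, need 2
Result: 2021-05-02

2021-05-02


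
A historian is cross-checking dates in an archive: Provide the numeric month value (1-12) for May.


Calendar month order:
4. April
5. May <--
6. June
May is month number 5

5


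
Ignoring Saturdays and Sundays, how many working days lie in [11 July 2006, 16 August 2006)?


Start: 2006-07-11 (Tuesday)
End (exclusive): 2006-08-16 (Wednesday)
Total calendar days: 36
Full weeks: 36 // 7 = 5 -> 25 weekdays
Remaining 1 days starting on Tuesday:
  Tue(w) -> 1 weekdays
Total business days: 25 + 1 = 26

26


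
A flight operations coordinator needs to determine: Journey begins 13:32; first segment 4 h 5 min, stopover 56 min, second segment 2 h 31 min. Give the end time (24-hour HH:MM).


Depart: 13:32
Leg 1: +245 min -> 17:37
Layover: +56 min -> 18:33
Leg 2: +151 min -> 21:04
Total travel: 452 minutes = 7h 32m
Arrival: 21:04

21:04


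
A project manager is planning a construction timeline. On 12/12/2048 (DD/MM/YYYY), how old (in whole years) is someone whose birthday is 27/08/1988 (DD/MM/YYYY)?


Birth: 1988-08-27
Reference: 2048-12-12
Year difference: 2048 - 1988 = 60
Has birthday (08-27) occurred by 12-12? Yes
Age in full years: 60

60


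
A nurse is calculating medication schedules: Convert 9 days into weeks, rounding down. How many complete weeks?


Total days: 9
Days per week: 7
Division: 9 / 7 = 1 remainder 2
Complete weeks: 1
Remaining days: 2

1


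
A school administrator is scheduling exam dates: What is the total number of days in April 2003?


Month: April
Year: 2003
April is a 30-day month
Total: 30 days

30


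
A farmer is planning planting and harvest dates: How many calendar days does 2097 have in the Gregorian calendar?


Year: 2097
Check leap year rules:
Divisible by 4? No
2097 is not a leap year
Days: 365

365


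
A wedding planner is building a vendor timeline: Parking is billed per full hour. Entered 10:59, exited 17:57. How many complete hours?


Start: 10:59
End: 17:57
Hour difference: 17 - 10 = 7 hours
Minute difference: 57 - 59 = -2 minutes
Total minutes: 418
Complete hours: 418 / 60 = 6 (remainder 58)

6


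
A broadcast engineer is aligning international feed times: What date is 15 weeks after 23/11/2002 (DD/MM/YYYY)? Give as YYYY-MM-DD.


Start: 2002-11-23
Weeks to add: 15
Convert to days: 15 x 7 = 105 days
Add 105 days to 2002-11-23
Result: 2003-03-08

2003-03-08


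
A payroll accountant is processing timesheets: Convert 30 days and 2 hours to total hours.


Days: 30
Extra hours: 2
Hours per day: 24
Days to hours: 30 x 24 = 720
Total: 720 + 2 = 722

722


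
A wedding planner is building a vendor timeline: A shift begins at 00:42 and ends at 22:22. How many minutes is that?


Start time: 00:42 = 42 minutes from midnight
End time: 22:22 = 1342 minutes from midnight
Difference: 1342 - 42 = 1300 minutes
That is 21 hours and 40 minutes

1300


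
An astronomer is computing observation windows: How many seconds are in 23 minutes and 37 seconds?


Minutes: 23
Extra seconds: 37
Seconds per minute: 60
Minutes to seconds: 23 x 60 = 1380
Total: 1380 + 37 = 1417

1417


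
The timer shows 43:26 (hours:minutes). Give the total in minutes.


Hours: 43
Minutes: 26
Convert hours to minutes: 43 x 60 = 2580
Add remaining minutes: 2580 + 26 = 2606

2606


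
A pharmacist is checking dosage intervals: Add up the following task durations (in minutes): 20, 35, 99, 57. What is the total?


Durations: 20, 35, 99, 57
Running sum: 20
+ 35 = 55
+ 99 = 154
+ 57 = 211
Total duration: 211 minutes
That is 3 hours and 31 minutes

211


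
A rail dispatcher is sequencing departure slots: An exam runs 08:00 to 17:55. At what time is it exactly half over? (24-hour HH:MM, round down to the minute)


Start time: 08:00 = 480 minutes from midnight
End time: 17:55 = 1075 minutes from midnight
Sum: 480 + 1075 = 1555
Midpoint: 1555 / 2 = 777 minutes
Convert: 777 / 60 = 12 hours, 57 minutes
Result: 12:57

12:57


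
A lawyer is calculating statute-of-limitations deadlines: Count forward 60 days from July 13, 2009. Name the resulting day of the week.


Start: 2009-07-13 (Monday)
Step 1 - find target date: add 60 days
  2009-07-13 + 60 days = 2009-09-11
Step 2 - day of week:
  60 mod 7 = 4
  Monday + 4 days -> Friday
Result: Friday (2009-09-11)

Friday


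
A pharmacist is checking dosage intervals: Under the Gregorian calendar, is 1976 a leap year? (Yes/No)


Year: 1976
Divisible by 4? 1976 / 4 = 494.0 -> Yes
Divisible by 100? 1976 / 100 = 19.76 -> No
Divisible by 4 but not 100, so it IS a leap year

Yes


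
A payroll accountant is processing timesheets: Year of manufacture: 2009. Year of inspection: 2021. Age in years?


Birth year: 2009
Current year: 2021
Age = current year - birth year
Age = 2021 - 2009 = 12

12


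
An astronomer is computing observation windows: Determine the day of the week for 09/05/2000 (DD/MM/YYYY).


Date: 2000-05-09
January 1, 2000 is a Saturday
Day of year: 130
Offset from Jan 1: 129 days
129 mod 7 = 3
Result: Tuesday

Tuesday


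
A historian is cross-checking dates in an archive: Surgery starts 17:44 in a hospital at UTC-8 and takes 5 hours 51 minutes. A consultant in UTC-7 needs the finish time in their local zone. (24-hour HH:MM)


Start: 17:44 in UTC-8
Step 1 - add duration:
  minutes: 44 + 51 = 95 (carry 1h)
  hours: 17 + 5 + 1 = 23
  end in UTC-8: 23:35
Step 2 - convert UTC-8 -> UTC-7:
  offset difference: -7 - (-8) = 1 hours
  23 + (1) = 24 -> mod 24 = 0
Result: 00:35 in UTC-7

00:35


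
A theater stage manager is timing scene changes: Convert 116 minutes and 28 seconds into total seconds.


Minutes: 116
Seconds: 28
Convert minutes to seconds: 116 x 60 = 6960
Add remaining seconds: 6960 + 28 = 6988

6988


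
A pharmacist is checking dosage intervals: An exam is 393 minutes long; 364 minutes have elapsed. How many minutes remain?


Total budget: 393 minutes
Time used: 364 minutes
Remaining: 393 - 364 = 29 minutes
Percent used: 92.6%
Percent remaining: 7.4%

29


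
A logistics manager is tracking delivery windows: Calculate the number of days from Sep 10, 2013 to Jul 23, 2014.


Start date: 2013-09-10
End date: 2014-07-23
Sep 2013: +21 days
Oct 2013: +31 days
Nov 2013: +30 days
... (8 more months)
Total: 316 days

316


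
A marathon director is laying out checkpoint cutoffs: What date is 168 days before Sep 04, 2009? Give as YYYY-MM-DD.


Start: 2009-09-04
Subtracting 168 days
Days already passed in September: 4
After going back through September: 164 more days to subtract
August 2009: 31 days, 133 remaining
July 2009: 31 days, 102 remaining
June 2009: 30 days, 72 remaining
May 2009: 31 days, 41 remaining
Result: 2009-03-20

2009-03-20
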